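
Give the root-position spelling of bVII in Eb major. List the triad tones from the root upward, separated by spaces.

The root of bVII is the lowered 7th degree: D becomes Db. Building the major chord from the parallel minor on Db: Db–F–Ab.

Db F Ab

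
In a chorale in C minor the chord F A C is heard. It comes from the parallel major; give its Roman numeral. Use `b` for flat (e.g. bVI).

IV

F is scale degree 4 in C minor. F–A–C is a major chord — the form found in C major, not the diatonic iv (Fm). Borrowed into C minor it is written IV.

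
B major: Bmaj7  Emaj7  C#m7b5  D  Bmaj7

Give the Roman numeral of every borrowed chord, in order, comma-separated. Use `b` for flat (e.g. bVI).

iiø7, bIII

B major has the diatonic set B, C#m, D#m, E, F#, G#m, A#dim. Bmaj7 and Emaj7 are both diatonic. C#m7b5 (C#–E–G–B) is not: scale degree 2 in B major carries C#m (ii). In B minor the chord on that degree is C#m7b5, so here it functions as iiø7, borrowed from the parallel minor. D (D–F#–A) is not: scale degree 3 in B major carries D#m (iii). In B minor the chord on that degree is D, so here it functions as bIII, borrowed from the parallel minor.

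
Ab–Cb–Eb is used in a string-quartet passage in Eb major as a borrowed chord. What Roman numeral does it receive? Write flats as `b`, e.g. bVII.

iv

The root Ab is the diatonic 4th degree of Eb major; the borrowing shows in the chord quality. Ab–Cb–Eb is a minor chord — the form found in Eb minor, not the diatonic IV (Ab). Borrowed into Eb major it is written iv.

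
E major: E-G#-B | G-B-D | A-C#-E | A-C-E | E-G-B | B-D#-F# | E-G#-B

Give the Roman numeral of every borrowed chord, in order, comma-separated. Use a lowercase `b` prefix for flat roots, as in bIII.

E major has the diatonic set E, F#m, G#m, A, B, C#m, D#dim. Of the given chords, E–G#–B = E, A–C#–E = A and B–D#–F# = B are diatonic. G–B–D doesn't fit — on degree 3 E major would have G#m (iii). G is the degree-3 chord of E minor, so it is the borrowed bIII. But A–C–E is foreign: the diatonic IV on degree 4 is A, whereas Am comes from E minor. It is labeled iv. E–G–B doesn't fit — on degree 1 E major would have E (I). Em is the degree-1 chord of E minor, so it is the borrowed i.

bIII, iv, i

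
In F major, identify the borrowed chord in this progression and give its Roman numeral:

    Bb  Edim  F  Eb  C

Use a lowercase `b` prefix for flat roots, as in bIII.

F major has the diatonic set F, Gm, Am, Bb, C, Dm, Edim. Of the given chords, Bb, Edim, F and C are diatonic. Eb (Eb–G–Bb) is not: scale degree 7 in F major carries Edim (vii°). In F minor the chord on that degree is Eb, so here it functions as bVII, borrowed from the parallel minor.

bVII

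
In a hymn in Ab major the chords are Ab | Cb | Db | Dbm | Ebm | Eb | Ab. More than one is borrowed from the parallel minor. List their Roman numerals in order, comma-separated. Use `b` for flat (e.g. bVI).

Ab major has the diatonic set Ab, Bbm, Cm, Db, Eb, Fm, Gdim. Ab, Db and Eb are all diatonic. Cb (Cb–Eb–Gb) is not: scale degree 3 in Ab major carries Cm (iii). In Ab minor the chord on that degree is Cb, so here it functions as bIII, borrowed from the parallel minor. Dbm (Db–Fb–Ab) doesn't fit — on degree 4 Ab major would have Db (IV). Dbm is the degree-4 chord of Ab minor, so it is the borrowed iv. Ebm (Eb–Gb–Bb) doesn't fit — on degree 5 Ab major would have Eb (V). Ebm is the degree-5 chord of Ab minor, so it is the borrowed v.

bIII, iv, v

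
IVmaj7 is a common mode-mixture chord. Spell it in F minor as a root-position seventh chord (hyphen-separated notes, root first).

The root, Bb, is scale degree 4 — the same note in F minor and F major; only the chord quality changes. In F major the chord on Bb is Bb–D–F–A.

Bb-D-F-A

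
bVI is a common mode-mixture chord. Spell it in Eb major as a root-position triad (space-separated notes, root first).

Cb Eb Gb

bVI is built on the lowered scale degree 6. In Eb major degree 6 is C; lowered it becomes Cb. Building the major chord from the parallel minor on Cb: Cb–Eb–Gb.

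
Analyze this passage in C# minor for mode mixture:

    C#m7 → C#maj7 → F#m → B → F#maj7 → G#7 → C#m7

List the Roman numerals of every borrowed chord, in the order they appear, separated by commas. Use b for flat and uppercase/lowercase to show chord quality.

Imaj7, IVmaj7

The diatonic triads in C# minor (with V from harmonic minor) are C#m, D#dim, E, F#m, G#, A, B. Of the given chords, C#m7, F#m, B and G#7 are diatonic. C#maj7 (C#–E#–G#–B#) is not: scale degree 1 in C# minor carries C#m (i). In C# major the chord on that degree is C#maj7, so here it functions as Imaj7, borrowed from the parallel major. F#maj7 (F#–A#–C#–E#) doesn't fit — on degree 4 C# minor would have F#m (iv). F#maj7 is the degree-4 chord of C# major, so it is the borrowed IVmaj7.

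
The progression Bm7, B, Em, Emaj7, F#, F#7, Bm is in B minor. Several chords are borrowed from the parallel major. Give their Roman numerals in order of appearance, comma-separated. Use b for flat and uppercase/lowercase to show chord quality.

The diatonic triads in B minor (with V from harmonic minor) are Bm, C#dim, D, Em, F#, G, A. Of the given chords, Bm7, Em, F#, F#7 and Bm are diatonic. B (B–D#–F#) is not: scale degree 1 in B minor carries Bm (i). In B major the chord on that degree is B, so here it functions as I, borrowed from the parallel major. But Emaj7 (E–G#–B–D#) is foreign: the diatonic iv on degree 4 is Em, whereas Emaj7 comes from B major. It is labeled IVmaj7.

I, IVmaj7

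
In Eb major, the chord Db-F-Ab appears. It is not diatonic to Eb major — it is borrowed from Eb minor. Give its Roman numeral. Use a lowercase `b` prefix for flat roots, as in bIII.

bVII

In Eb major scale degree 7 is D; Db is its lowered form, from Eb minor. Diatonically Eb major has Ddim (vii°) on that degree; Db–F–Ab is instead the major chord native to Eb minor, so it takes the label bVII.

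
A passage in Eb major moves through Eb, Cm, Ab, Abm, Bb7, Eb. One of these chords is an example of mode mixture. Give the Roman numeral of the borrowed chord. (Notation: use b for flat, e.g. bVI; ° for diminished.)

The diatonic triads in Eb major are Eb, Fm, Gm, Ab, Bb, Cm, Ddim. Of the given chords, Eb, Cm, Ab and Bb7 are diatonic. Abm (Ab–Cb–Eb) doesn't fit — on degree 4 Eb major would have Ab (IV). Abm is the degree-4 chord of Eb minor, so it is the borrowed iv.

iv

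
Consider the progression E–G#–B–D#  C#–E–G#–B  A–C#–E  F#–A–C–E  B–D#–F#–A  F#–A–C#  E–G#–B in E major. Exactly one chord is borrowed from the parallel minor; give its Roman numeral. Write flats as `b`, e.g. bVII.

E major has the diatonic set E, F#m, G#m, A, B, C#m, D#dim. E–G#–B–D# = Emaj7, C#–E–G#–B = C#m7, A–C#–E = A, B–D#–F#–A = B7, F#–A–C# = F#m and E–G#–B = E are all diatonic. But F#–A–C–E is foreign: the diatonic ii on degree 2 is F#m, whereas F#m7b5 comes from E minor. It is labeled iiø7.

iiø7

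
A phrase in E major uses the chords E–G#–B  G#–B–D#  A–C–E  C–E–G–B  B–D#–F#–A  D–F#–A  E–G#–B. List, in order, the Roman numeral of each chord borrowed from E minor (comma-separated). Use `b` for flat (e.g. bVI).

iv, bVImaj7, bVII

E major has the diatonic set E, F#m, G#m, A, B, C#m, D#dim. E–G#–B = E, G#–B–D# = G#m and B–D#–F#–A = B7 all belong to that set. A–C–E is not: scale degree 4 in E major carries A (IV). In E minor the chord on that degree is Am, so here it functions as iv, borrowed from the parallel minor. C–E–G–B doesn't fit — on degree 6 E major would have C#m (vi). Cmaj7 is the degree-6 chord of E minor, so it is the borrowed bVImaj7. D–F#–A doesn't fit — on degree 7 E major would have D#dim (vii°). D is the degree-7 chord of E minor, so it is the borrowed bVII.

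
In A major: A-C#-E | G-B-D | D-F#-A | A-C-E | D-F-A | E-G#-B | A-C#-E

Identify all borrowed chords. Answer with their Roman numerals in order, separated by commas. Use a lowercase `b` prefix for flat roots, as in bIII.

In A major the diatonic chords are A, Bm, C#m, D, E, F#m, G#dim. A–C#–E = A, D–F#–A = D and E–G#–B = E are all diatonic. G–B–D is not: scale degree 7 in A major carries G#dim (vii°). In A minor the chord on that degree is G, so here it functions as bVII, borrowed from the parallel minor. But A–C–E is foreign: the diatonic I on degree 1 is A, whereas Am comes from A minor. It is labeled i. D–F–A is not: scale degree 4 in A major carries D (IV). In A minor the chord on that degree is Dm, so here it functions as iv, borrowed from the parallel minor.

bVII, i, iv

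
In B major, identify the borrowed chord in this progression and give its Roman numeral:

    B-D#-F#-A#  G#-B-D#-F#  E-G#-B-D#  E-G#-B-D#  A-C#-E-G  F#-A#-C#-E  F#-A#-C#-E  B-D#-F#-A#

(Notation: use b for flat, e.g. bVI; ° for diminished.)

The diatonic triads in B major are B, C#m, D#m, E, F#, G#m, A#dim. B–D#–F#–A# = Bmaj7, G#–B–D#–F# = G#m7, E–G#–B–D# = Emaj7 and F#–A#–C#–E = F#7 are all diatonic. A–C#–E–G doesn't fit — on degree 7 B major would have A#dim (vii°). A7 is the degree-7 chord of B minor, so it is the borrowed bVII7.

bVII7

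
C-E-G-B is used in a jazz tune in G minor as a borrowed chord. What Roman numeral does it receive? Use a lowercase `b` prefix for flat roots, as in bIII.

C is scale degree 4 in G minor. C–E–G–B is a major-seventh chord — the form found in G major, not the diatonic iv (Cm). Borrowed into G minor it is written IVmaj7.

IVmaj7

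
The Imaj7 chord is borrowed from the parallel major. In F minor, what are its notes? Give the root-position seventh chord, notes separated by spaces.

F A C E

The root, F, is scale degree 1 — the same note in F minor and F major; only the chord quality changes. Stacking thirds in F major on F gives F–A–C–E.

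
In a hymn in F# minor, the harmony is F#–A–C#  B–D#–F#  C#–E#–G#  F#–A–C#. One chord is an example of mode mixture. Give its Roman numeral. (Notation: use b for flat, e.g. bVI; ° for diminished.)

IV

The diatonic triads in F# minor (with V from harmonic minor) are F#m, G#dim, A, Bm, C#, D, E. Of the given chords, F#–A–C# = F#m and C#–E#–G# = C# are diatonic. B–D#–F# doesn't fit — on degree 4 F# minor would have Bm (iv). B is the degree-4 chord of F# major, so it is the borrowed IV.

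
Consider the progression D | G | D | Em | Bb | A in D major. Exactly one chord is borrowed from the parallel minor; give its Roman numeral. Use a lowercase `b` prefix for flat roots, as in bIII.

bVI

In D major the diatonic chords are D, Em, F#m, G, A, Bm, C#dim. D, G, Em and A all belong to that set. But Bb (Bb–D–F) is foreign: the diatonic vi on degree 6 is Bm, whereas Bb comes from D minor. It is labeled bVI.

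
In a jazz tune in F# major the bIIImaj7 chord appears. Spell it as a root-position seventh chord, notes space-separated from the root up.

A C# E G#

bIIImaj7 is built on the lowered scale degree 3. In F# major degree 3 is A#; lowered it becomes A. In F# minor the chord on A is A–C#–E–G#.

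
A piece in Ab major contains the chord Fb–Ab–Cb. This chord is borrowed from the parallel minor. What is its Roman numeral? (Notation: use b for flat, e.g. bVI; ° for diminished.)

In Ab major scale degree 6 is F; Fb is its lowered form, from Ab minor. Diatonically Ab major has Fm (vi) on that degree; Fb–Ab–Cb is instead the major chord native to Ab minor, so it takes the label bVI.

bVI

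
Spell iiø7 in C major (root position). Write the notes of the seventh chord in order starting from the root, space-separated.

The root, D, is scale degree 2 — the same note in C major and C minor; only the chord quality changes. Building the half-diminished-seventh chord from the parallel minor on D: D–F–Ab–C.

D F Ab C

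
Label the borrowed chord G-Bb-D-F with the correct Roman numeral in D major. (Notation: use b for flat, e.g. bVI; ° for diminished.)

iv7

G is scale degree 4 in D major. Diatonically D major has G (IV) on that degree; G–Bb–D–F is instead the minor-seventh chord native to D minor, so it takes the label iv7.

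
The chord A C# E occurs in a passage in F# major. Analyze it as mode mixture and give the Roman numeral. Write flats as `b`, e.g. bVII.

bIII

In F# major scale degree 3 is A#; A is its lowered form, from F# minor. Diatonically F# major has A#m (iii) on that degree; A–C#–E is instead the major chord native to F# minor, so it takes the label bIII.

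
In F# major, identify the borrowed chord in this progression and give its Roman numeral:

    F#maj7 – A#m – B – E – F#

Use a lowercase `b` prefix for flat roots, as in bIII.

bVII

In F# major the diatonic chords are F#, G#m, A#m, B, C#, D#m, E#dim. F#maj7, A#m, B and F# all belong to that set. But E (E–G#–B) is foreign: the diatonic vii° on degree 7 is E#dim, whereas E comes from F# minor. It is labeled bVII.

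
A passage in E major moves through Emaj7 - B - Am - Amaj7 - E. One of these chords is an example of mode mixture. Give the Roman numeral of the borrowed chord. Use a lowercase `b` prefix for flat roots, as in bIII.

iv

E major has the diatonic set E, F#m, G#m, A, B, C#m, D#dim. Emaj7, B, Amaj7 and E are all diatonic. But Am (A–C–E) is foreign: the diatonic IV on degree 4 is A, whereas Am comes from E minor. It is labeled iv.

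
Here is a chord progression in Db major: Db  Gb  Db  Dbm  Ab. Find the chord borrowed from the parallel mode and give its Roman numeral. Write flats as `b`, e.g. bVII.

i

Db major has the diatonic set Db, Ebm, Fm, Gb, Ab, Bbm, Cdim. Db, Gb and Ab are all diatonic. Dbm (Db–Fb–Ab) doesn't fit — on degree 1 Db major would have Db (I). Dbm is the degree-1 chord of Db minor, so it is the borrowed i.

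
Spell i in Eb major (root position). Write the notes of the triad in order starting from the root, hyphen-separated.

Eb-Gb-Bb

i is built on scale degree 1, which is Eb in both Eb major and its parallel. In Eb minor the chord on Eb is Eb–Gb–Bb.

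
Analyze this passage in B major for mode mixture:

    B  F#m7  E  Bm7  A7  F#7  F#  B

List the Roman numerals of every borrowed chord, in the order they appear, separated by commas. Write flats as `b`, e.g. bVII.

In B major the diatonic chords are B, C#m, D#m, E, F#, G#m, A#dim. B, E, F#7 and F# all belong to that set. F#m7 (F#–A–C#–E) doesn't fit — on degree 5 B major would have F# (V). F#m7 is the degree-5 chord of B minor, so it is the borrowed v7. Bm7 (B–D–F#–A) doesn't fit — on degree 1 B major would have B (I). Bm7 is the degree-1 chord of B minor, so it is the borrowed i7. A7 (A–C#–E–G) is not: scale degree 7 in B major carries A#dim (vii°). In B minor the chord on that degree is A7, so here it functions as bVII7, borrowed from the parallel minor.

v7, i7, bVII7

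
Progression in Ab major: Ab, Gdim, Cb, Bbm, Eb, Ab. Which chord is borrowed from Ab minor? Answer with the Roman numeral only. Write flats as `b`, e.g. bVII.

Ab major has the diatonic set Ab, Bbm, Cm, Db, Eb, Fm, Gdim. Ab, Gdim, Bbm and Eb all belong to that set. Cb (Cb–Eb–Gb) doesn't fit — on degree 3 Ab major would have Cm (iii). Cb is the degree-3 chord of Ab minor, so it is the borrowed bIII.

bIII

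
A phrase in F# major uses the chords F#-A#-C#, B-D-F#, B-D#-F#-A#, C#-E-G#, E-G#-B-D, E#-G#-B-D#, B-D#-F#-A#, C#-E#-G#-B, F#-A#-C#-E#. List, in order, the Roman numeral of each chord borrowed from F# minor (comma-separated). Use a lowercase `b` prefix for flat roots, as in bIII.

In F# major the diatonic chords are F#, G#m, A#m, B, C#, D#m, E#dim. F#–A#–C# = F#, B–D#–F#–A# = Bmaj7, E#–G#–B–D# = E#m7b5, C#–E#–G#–B = C#7 and F#–A#–C#–E# = F#maj7 all belong to that set. But B–D–F# is foreign: the diatonic IV on degree 4 is B, whereas Bm comes from F# minor. It is labeled iv. C#–E–G# doesn't fit — on degree 5 F# major would have C# (V). C#m is the degree-5 chord of F# minor, so it is the borrowed v. But E–G#–B–D is foreign: the diatonic vii° on degree 7 is E#dim, whereas E7 comes from F# minor. It is labeled bVII7.

iv, v, bVII7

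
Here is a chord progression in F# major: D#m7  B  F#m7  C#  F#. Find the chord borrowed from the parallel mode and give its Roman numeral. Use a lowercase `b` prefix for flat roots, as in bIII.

F# major has the diatonic set F#, G#m, A#m, B, C#, D#m, E#dim. Of the given chords, D#m7, B, C# and F# are diatonic. But F#m7 (F#–A–C#–E) is foreign: the diatonic I on degree 1 is F#, whereas F#m7 comes from F# minor. It is labeled i7.

i7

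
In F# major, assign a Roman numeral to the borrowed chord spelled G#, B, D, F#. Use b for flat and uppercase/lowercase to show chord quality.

iiø7

G# is scale degree 2 in F# major. The diatonic chord on degree 2 would be G#m (ii), but G#–B–D–F# is the half-diminished-seventh chord from F# minor. As a borrowed chord it is labeled iiø7.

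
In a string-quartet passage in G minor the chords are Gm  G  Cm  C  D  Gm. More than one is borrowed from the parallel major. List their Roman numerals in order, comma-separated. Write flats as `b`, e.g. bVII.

In G minor (with V from harmonic minor) the diatonic chords are Gm, Adim, Bb, Cm, D, Eb, F. Gm, Cm and D all belong to that set. G (G–B–D) is not: scale degree 1 in G minor carries Gm (i). In G major the chord on that degree is G, so here it functions as I, borrowed from the parallel major. C (C–E–G) doesn't fit — on degree 4 G minor would have Cm (iv). C is the degree-4 chord of G major, so it is the borrowed IV.

I, IV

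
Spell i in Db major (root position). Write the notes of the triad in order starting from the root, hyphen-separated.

The root, Db, is scale degree 1 — the same note in Db major and Db minor; only the chord quality changes. Building the minor chord from the parallel minor on Db: Db–Fb–Ab.

Db-Fb-Ab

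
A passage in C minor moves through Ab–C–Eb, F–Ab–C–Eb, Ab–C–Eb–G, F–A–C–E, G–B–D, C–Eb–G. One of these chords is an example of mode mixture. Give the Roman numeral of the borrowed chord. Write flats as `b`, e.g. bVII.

IVmaj7

C minor has the diatonic set Cm, Ddim, Eb, Fm, G, Ab, Bb (with V from harmonic minor). Of the given chords, Ab–C–Eb = Ab, F–Ab–C–Eb = Fm7, Ab–C–Eb–G = Abmaj7, G–B–D = G and C–Eb–G = Cm are diatonic. F–A–C–E doesn't fit — on degree 4 C minor would have Fm (iv). Fmaj7 is the degree-4 chord of C major, so it is the borrowed IVmaj7.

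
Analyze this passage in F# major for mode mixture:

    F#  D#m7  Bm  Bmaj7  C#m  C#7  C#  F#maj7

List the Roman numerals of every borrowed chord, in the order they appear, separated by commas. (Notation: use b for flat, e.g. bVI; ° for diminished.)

iv, v

F# major has the diatonic set F#, G#m, A#m, B, C#, D#m, E#dim. F#, D#m7, Bmaj7, C#7, C# and F#maj7 all belong to that set. But Bm (B–D–F#) is foreign: the diatonic IV on degree 4 is B, whereas Bm comes from F# minor. It is labeled iv. C#m (C#–E–G#) is not: scale degree 5 in F# major carries C# (V). In F# minor the chord on that degree is C#m, so here it functions as v, borrowed from the parallel minor.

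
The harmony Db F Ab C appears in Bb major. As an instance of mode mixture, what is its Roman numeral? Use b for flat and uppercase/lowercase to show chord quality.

bIIImaj7

Db is the lowered form of scale degree 3 in Bb major (the diatonic degree 3 is D). Diatonically Bb major has Dm (iii) on that degree; Db–F–Ab–C is instead the major-seventh chord native to Bb minor, so it takes the label bIIImaj7.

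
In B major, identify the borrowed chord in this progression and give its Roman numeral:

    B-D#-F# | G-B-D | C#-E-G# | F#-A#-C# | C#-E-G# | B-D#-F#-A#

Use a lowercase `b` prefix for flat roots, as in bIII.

In B major the diatonic chords are B, C#m, D#m, E, F#, G#m, A#dim. B–D#–F# = B, C#–E–G# = C#m, F#–A#–C# = F# and B–D#–F#–A# = Bmaj7 all belong to that set. G–B–D doesn't fit — on degree 6 B major would have G#m (vi). G is the degree-6 chord of B minor, so it is the borrowed bVI.

bVI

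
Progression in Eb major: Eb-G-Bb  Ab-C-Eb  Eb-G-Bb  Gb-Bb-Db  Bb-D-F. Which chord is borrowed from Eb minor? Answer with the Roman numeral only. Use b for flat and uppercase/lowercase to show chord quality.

Eb major has the diatonic set Eb, Fm, Gm, Ab, Bb, Cm, Ddim. Eb–G–Bb = Eb, Ab–C–Eb = Ab and Bb–D–F = Bb all belong to that set. Gb–Bb–Db is not: scale degree 3 in Eb major carries Gm (iii). In Eb minor the chord on that degree is Gb, so here it functions as bIII, borrowed from the parallel minor.

bIII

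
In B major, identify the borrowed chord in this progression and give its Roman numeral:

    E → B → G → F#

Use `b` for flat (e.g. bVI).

The diatonic triads in B major are B, C#m, D#m, E, F#, G#m, A#dim. E, B and F# all belong to that set. G (G–B–D) doesn't fit — on degree 6 B major would have G#m (vi). G is the degree-6 chord of B minor, so it is the borrowed bVI.

bVI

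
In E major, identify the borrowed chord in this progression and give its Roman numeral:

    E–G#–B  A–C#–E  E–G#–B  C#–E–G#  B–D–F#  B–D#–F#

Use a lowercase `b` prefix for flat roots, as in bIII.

v

The diatonic triads in E major are E, F#m, G#m, A, B, C#m, D#dim. E–G#–B = E, A–C#–E = A, C#–E–G# = C#m and B–D#–F# = B are all diatonic. But B–D–F# is foreign: the diatonic V on degree 5 is B, whereas Bm comes from E minor. It is labeled v.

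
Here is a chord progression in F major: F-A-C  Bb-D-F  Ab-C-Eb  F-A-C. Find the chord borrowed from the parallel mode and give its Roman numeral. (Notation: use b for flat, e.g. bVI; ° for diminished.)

F major has the diatonic set F, Gm, Am, Bb, C, Dm, Edim. F–A–C = F and Bb–D–F = Bb are both diatonic. Ab–C–Eb is not: scale degree 3 in F major carries Am (iii). In F minor the chord on that degree is Ab, so here it functions as bIII, borrowed from the parallel minor.

bIII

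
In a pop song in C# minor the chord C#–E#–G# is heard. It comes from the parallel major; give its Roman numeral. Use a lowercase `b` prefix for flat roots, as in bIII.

C# is scale degree 1 in C# minor. The diatonic chord on degree 1 would be C#m (i), but C#–E#–G# is the major chord from C# major. As a borrowed chord it is labeled I.

I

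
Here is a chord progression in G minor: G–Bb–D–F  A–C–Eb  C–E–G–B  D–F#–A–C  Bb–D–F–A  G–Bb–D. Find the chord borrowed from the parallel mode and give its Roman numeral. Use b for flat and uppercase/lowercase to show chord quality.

IVmaj7

The diatonic triads in G minor (with V from harmonic minor) are Gm, Adim, Bb, Cm, D, Eb, F. Of the given chords, G–Bb–D–F = Gm7, A–C–Eb = Adim, D–F#–A–C = D7, Bb–D–F–A = Bbmaj7 and G–Bb–D = Gm are diatonic. But C–E–G–B is foreign: the diatonic iv on degree 4 is Cm, whereas Cmaj7 comes from G major. It is labeled IVmaj7.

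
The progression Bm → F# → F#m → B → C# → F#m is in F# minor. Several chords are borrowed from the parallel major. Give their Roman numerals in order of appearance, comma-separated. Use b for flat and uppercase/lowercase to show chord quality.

I, IV

The diatonic triads in F# minor (with V from harmonic minor) are F#m, G#dim, A, Bm, C#, D, E. Bm, F#m and C# all belong to that set. F# (F#–A#–C#) is not: scale degree 1 in F# minor carries F#m (i). In F# major the chord on that degree is F#, so here it functions as I, borrowed from the parallel major. But B (B–D#–F#) is foreign: the diatonic iv on degree 4 is Bm, whereas B comes from F# major. It is labeled IV.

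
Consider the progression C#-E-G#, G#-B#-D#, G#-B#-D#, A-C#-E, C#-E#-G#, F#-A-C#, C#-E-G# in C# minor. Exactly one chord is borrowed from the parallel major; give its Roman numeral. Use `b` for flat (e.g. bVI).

I

The diatonic triads in C# minor (with V from harmonic minor) are C#m, D#dim, E, F#m, G#, A, B. C#–E–G# = C#m, G#–B#–D# = G#, A–C#–E = A and F#–A–C# = F#m are all diatonic. C#–E#–G# is not: scale degree 1 in C# minor carries C#m (i). In C# major the chord on that degree is C#, so here it functions as I, borrowed from the parallel major.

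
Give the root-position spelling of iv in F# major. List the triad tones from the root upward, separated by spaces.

B D F#

The root, B, is scale degree 4 — the same note in F# major and F# minor; only the chord quality changes. Stacking thirds in F# minor on B gives B–D–F#.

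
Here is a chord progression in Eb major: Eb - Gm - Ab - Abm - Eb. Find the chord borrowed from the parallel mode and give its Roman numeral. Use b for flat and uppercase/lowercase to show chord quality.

The diatonic triads in Eb major are Eb, Fm, Gm, Ab, Bb, Cm, Ddim. Eb, Gm and Ab all belong to that set. Abm (Ab–Cb–Eb) doesn't fit — on degree 4 Eb major would have Ab (IV). Abm is the degree-4 chord of Eb minor, so it is the borrowed iv.

iv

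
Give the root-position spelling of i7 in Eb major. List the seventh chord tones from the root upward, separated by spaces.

Eb Gb Bb Db

i7 is built on scale degree 1, which is Eb in both Eb major and its parallel. In Eb minor the chord on Eb is Eb–Gb–Bb–Db.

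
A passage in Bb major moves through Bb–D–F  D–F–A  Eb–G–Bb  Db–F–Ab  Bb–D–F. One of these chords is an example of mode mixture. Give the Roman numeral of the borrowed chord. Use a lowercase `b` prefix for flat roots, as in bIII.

In Bb major the diatonic chords are Bb, Cm, Dm, Eb, F, Gm, Adim. Of the given chords, Bb–D–F = Bb, D–F–A = Dm and Eb–G–Bb = Eb are diatonic. Db–F–Ab is not: scale degree 3 in Bb major carries Dm (iii). In Bb minor the chord on that degree is Db, so here it functions as bIII, borrowed from the parallel minor.

bIII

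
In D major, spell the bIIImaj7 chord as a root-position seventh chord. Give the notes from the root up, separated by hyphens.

bIIImaj7 is built on the lowered scale degree 3. In D major degree 3 is F#; lowered it becomes F. Building the major-seventh chord from the parallel minor on F: F–A–C–E.

F-A-C-E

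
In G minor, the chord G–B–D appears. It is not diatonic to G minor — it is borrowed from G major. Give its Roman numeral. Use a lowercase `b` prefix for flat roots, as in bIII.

I

The root G is the diatonic 1st degree of G minor; the borrowing shows in the chord quality. G–B–D is a major chord — the form found in G major, not the diatonic i (Gm). Borrowed into G minor it is written I.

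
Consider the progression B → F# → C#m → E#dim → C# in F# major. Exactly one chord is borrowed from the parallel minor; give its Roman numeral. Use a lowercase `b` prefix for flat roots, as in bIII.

v

In F# major the diatonic chords are F#, G#m, A#m, B, C#, D#m, E#dim. Of the given chords, B, F#, E#dim and C# are diatonic. But C#m (C#–E–G#) is foreign: the diatonic V on degree 5 is C#, whereas C#m comes from F# minor. It is labeled v.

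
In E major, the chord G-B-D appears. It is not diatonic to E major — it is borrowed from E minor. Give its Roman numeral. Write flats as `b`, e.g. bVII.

bIII

G is the lowered form of scale degree 3 in E major (the diatonic degree 3 is G#). The diatonic chord on degree 3 would be G#m (iii), but G–B–D is the major chord from E minor. As a borrowed chord it is labeled bIII.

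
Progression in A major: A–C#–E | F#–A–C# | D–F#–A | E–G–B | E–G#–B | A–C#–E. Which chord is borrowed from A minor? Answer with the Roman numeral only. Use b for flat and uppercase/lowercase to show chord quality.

In A major the diatonic chords are A, Bm, C#m, D, E, F#m, G#dim. Of the given chords, A–C#–E = A, F#–A–C# = F#m, D–F#–A = D and E–G#–B = E are diatonic. But E–G–B is foreign: the diatonic V on degree 5 is E, whereas Em comes from A minor. It is labeled v.

v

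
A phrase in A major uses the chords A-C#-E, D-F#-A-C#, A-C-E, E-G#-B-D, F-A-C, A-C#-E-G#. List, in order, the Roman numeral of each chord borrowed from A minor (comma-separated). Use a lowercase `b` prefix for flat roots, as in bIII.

i, bVI

In A major the diatonic chords are A, Bm, C#m, D, E, F#m, G#dim. Of the given chords, A–C#–E = A, D–F#–A–C# = Dmaj7, E–G#–B–D = E7 and A–C#–E–G# = Amaj7 are diatonic. A–C–E doesn't fit — on degree 1 A major would have A (I). Am is the degree-1 chord of A minor, so it is the borrowed i. F–A–C doesn't fit — on degree 6 A major would have F#m (vi). F is the degree-6 chord of A minor, so it is the borrowed bVI.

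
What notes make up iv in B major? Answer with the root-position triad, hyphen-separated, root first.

E-G-B

The root, E, is scale degree 4 — the same note in B major and B minor; only the chord quality changes. In B minor the chord on E is E–G–B.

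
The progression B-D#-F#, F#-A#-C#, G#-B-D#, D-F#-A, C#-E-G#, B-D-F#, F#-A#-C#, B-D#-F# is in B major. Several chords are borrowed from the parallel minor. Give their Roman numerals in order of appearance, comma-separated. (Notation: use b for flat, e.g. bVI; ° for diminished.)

In B major the diatonic chords are B, C#m, D#m, E, F#, G#m, A#dim. B–D#–F# = B, F#–A#–C# = F#, G#–B–D# = G#m and C#–E–G# = C#m all belong to that set. D–F#–A doesn't fit — on degree 3 B major would have D#m (iii). D is the degree-3 chord of B minor, so it is the borrowed bIII. B–D–F# is not: scale degree 1 in B major carries B (I). In B minor the chord on that degree is Bm, so here it functions as i, borrowed from the parallel minor.

bIII, i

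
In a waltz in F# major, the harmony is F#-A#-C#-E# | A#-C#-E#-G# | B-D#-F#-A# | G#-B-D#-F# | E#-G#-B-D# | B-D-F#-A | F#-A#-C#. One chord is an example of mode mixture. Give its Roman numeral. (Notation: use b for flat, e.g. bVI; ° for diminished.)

In F# major the diatonic chords are F#, G#m, A#m, B, C#, D#m, E#dim. F#–A#–C#–E# = F#maj7, A#–C#–E#–G# = A#m7, B–D#–F#–A# = Bmaj7, G#–B–D#–F# = G#m7, E#–G#–B–D# = E#m7b5 and F#–A#–C# = F# all belong to that set. But B–D–F#–A is foreign: the diatonic IV on degree 4 is B, whereas Bm7 comes from F# minor. It is labeled iv7.

iv7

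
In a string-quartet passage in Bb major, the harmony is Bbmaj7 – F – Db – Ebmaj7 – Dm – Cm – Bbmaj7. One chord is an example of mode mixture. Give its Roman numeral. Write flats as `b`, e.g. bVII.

The diatonic triads in Bb major are Bb, Cm, Dm, Eb, F, Gm, Adim. Bbmaj7, F, Ebmaj7, Dm and Cm all belong to that set. Db (Db–F–Ab) doesn't fit — on degree 3 Bb major would have Dm (iii). Db is the degree-3 chord of Bb minor, so it is the borrowed bIII.

bIII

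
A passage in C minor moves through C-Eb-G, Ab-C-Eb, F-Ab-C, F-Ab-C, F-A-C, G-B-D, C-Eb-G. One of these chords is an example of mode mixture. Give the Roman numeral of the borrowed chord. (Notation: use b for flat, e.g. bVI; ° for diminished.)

IV

In C minor (with V from harmonic minor) the diatonic chords are Cm, Ddim, Eb, Fm, G, Ab, Bb. C–Eb–G = Cm, Ab–C–Eb = Ab, F–Ab–C = Fm and G–B–D = G are all diatonic. F–A–C doesn't fit — on degree 4 C minor would have Fm (iv). F is the degree-4 chord of C major, so it is the borrowed IV.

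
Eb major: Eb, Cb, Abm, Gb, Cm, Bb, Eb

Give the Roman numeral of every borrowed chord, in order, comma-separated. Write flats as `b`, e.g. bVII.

bVI, iv, bIII

The diatonic triads in Eb major are Eb, Fm, Gm, Ab, Bb, Cm, Ddim. Eb, Cm and Bb are all diatonic. Cb (Cb–Eb–Gb) is not: scale degree 6 in Eb major carries Cm (vi). In Eb minor the chord on that degree is Cb, so here it functions as bVI, borrowed from the parallel minor. Abm (Ab–Cb–Eb) doesn't fit — on degree 4 Eb major would have Ab (IV). Abm is the degree-4 chord of Eb minor, so it is the borrowed iv. But Gb (Gb–Bb–Db) is foreign: the diatonic iii on degree 3 is Gm, whereas Gb comes from Eb minor. It is labeled bIII.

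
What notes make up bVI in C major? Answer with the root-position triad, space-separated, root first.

The root of bVI is the lowered 6th degree: A becomes Ab. In C minor the chord on Ab is Ab–C–Eb.

Ab C Eb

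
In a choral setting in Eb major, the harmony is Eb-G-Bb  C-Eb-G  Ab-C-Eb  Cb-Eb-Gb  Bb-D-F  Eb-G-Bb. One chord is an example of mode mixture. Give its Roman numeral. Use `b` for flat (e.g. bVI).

Eb major has the diatonic set Eb, Fm, Gm, Ab, Bb, Cm, Ddim. Eb–G–Bb = Eb, C–Eb–G = Cm, Ab–C–Eb = Ab and Bb–D–F = Bb are all diatonic. But Cb–Eb–Gb is foreign: the diatonic vi on degree 6 is Cm, whereas Cb comes from Eb minor. It is labeled bVI.

bVI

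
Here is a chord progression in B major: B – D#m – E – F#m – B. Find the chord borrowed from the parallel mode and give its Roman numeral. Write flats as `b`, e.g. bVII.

v

B major has the diatonic set B, C#m, D#m, E, F#, G#m, A#dim. B, D#m and E are all diatonic. F#m (F#–A–C#) is not: scale degree 5 in B major carries F# (V). In B minor the chord on that degree is F#m, so here it functions as v, borrowed from the parallel minor.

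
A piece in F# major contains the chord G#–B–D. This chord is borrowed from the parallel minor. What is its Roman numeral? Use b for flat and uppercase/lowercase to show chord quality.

ii°

The root G# is the diatonic 2nd degree of F# major; the borrowing shows in the chord quality. The diatonic chord on degree 2 would be G#m (ii), but G#–B–D is the diminished chord from F# minor. As a borrowed chord it is labeled ii°.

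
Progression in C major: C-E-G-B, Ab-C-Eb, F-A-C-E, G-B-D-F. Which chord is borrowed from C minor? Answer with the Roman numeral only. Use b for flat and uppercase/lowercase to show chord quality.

bVI

C major has the diatonic set C, Dm, Em, F, G, Am, Bdim. Of the given chords, C–E–G–B = Cmaj7, F–A–C–E = Fmaj7 and G–B–D–F = G7 are diatonic. But Ab–C–Eb is foreign: the diatonic vi on degree 6 is Am, whereas Ab comes from C minor. It is labeled bVI.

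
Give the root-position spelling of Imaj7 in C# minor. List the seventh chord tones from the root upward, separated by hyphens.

The root, C#, is scale degree 1 — the same note in C# minor and C# major; only the chord quality changes. In C# major the chord on C# is C#–E#–G#–B#.

C#-E#-G#-B#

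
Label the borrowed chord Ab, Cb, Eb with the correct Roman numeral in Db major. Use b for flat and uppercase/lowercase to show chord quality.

Ab is scale degree 5 in Db major. Diatonically Db major has Ab (V) on that degree; Ab–Cb–Eb is instead the minor chord native to Db minor, so it takes the label v.

v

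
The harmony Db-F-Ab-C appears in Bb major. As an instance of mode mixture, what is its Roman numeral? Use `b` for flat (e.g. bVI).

Db is the lowered form of scale degree 3 in Bb major (the diatonic degree 3 is D). Diatonically Bb major has Dm (iii) on that degree; Db–F–Ab–C is instead the major-seventh chord native to Bb minor, so it takes the label bIIImaj7.

bIIImaj7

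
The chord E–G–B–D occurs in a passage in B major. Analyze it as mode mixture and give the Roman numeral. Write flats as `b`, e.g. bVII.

iv7

E is scale degree 4 in B major. The diatonic chord on degree 4 would be E (IV), but E–G–B–D is the minor-seventh chord from B minor. As a borrowed chord it is labeled iv7.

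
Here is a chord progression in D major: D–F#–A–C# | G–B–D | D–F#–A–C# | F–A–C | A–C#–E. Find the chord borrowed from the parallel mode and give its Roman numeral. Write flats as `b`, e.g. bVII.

bIII

D major has the diatonic set D, Em, F#m, G, A, Bm, C#dim. D–F#–A–C# = Dmaj7, G–B–D = G and A–C#–E = A are all diatonic. F–A–C is not: scale degree 3 in D major carries F#m (iii). In D minor the chord on that degree is F, so here it functions as bIII, borrowed from the parallel minor.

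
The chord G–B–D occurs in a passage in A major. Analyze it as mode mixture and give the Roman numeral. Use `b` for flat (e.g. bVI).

bVII

G is the lowered form of scale degree 7 in A major (the diatonic degree 7 is G#). G–B–D is a major chord — the form found in A minor, not the diatonic vii° (G#dim). Borrowed into A major it is written bVII.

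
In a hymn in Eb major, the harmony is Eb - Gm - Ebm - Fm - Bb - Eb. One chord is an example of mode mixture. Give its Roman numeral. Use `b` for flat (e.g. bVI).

i

In Eb major the diatonic chords are Eb, Fm, Gm, Ab, Bb, Cm, Ddim. Eb, Gm, Fm and Bb all belong to that set. Ebm (Eb–Gb–Bb) doesn't fit — on degree 1 Eb major would have Eb (I). Ebm is the degree-1 chord of Eb minor, so it is the borrowed i.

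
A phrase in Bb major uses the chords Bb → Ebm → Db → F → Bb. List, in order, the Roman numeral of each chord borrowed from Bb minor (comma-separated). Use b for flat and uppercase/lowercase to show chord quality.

In Bb major the diatonic chords are Bb, Cm, Dm, Eb, F, Gm, Adim. Bb and F are both diatonic. Ebm (Eb–Gb–Bb) doesn't fit — on degree 4 Bb major would have Eb (IV). Ebm is the degree-4 chord of Bb minor, so it is the borrowed iv. Db (Db–F–Ab) doesn't fit — on degree 3 Bb major would have Dm (iii). Db is the degree-3 chord of Bb minor, so it is the borrowed bIII.

iv, bIII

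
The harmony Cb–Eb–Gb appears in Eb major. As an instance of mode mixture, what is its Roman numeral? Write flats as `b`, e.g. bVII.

Cb is the lowered form of scale degree 6 in Eb major (the diatonic degree 6 is C). The diatonic chord on degree 6 would be Cm (vi), but Cb–Eb–Gb is the major chord from Eb minor. As a borrowed chord it is labeled bVI.

bVI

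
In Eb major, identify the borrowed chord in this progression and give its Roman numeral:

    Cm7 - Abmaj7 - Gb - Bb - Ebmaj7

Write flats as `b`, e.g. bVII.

Eb major has the diatonic set Eb, Fm, Gm, Ab, Bb, Cm, Ddim. Cm7, Abmaj7, Bb and Ebmaj7 all belong to that set. But Gb (Gb–Bb–Db) is foreign: the diatonic iii on degree 3 is Gm, whereas Gb comes from Eb minor. It is labeled bIII.

bIII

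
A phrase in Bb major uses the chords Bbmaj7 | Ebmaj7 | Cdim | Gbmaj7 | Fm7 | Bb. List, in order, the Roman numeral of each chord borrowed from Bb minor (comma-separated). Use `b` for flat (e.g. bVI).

ii°, bVImaj7, v7

Bb major has the diatonic set Bb, Cm, Dm, Eb, F, Gm, Adim. Bbmaj7, Ebmaj7 and Bb are all diatonic. But Cdim (C–Eb–Gb) is foreign: the diatonic ii on degree 2 is Cm, whereas Cdim comes from Bb minor. It is labeled ii°. Gbmaj7 (Gb–Bb–Db–F) doesn't fit — on degree 6 Bb major would have Gm (vi). Gbmaj7 is the degree-6 chord of Bb minor, so it is the borrowed bVImaj7. Fm7 (F–Ab–C–Eb) doesn't fit — on degree 5 Bb major would have F (V). Fm7 is the degree-5 chord of Bb minor, so it is the borrowed v7.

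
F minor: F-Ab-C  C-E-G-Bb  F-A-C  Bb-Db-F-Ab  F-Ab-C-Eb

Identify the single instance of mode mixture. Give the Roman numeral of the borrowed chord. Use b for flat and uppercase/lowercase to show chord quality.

The diatonic triads in F minor (with V from harmonic minor) are Fm, Gdim, Ab, Bbm, C, Db, Eb. F–Ab–C = Fm, C–E–G–Bb = C7, Bb–Db–F–Ab = Bbm7 and F–Ab–C–Eb = Fm7 are all diatonic. F–A–C is not: scale degree 1 in F minor carries Fm (i). In F major the chord on that degree is F, so here it functions as I, borrowed from the parallel major.

I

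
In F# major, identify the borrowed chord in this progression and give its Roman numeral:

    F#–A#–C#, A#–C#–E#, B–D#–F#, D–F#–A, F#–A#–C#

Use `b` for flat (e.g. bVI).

F# major has the diatonic set F#, G#m, A#m, B, C#, D#m, E#dim. F#–A#–C# = F#, A#–C#–E# = A#m and B–D#–F# = B all belong to that set. D–F#–A is not: scale degree 6 in F# major carries D#m (vi). In F# minor the chord on that degree is D, so here it functions as bVI, borrowed from the parallel minor.

bVI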